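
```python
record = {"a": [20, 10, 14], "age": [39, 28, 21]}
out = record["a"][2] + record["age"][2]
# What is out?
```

Trace (tracking out):
record = {'a': [20, 10, 14], 'age': [39, 28, 21]}  # -> record = {'a': [20, 10, 14], 'age': [39, 28, 21]}
out = record['a'][2] + record['age'][2]  # -> out = 35

Answer: 35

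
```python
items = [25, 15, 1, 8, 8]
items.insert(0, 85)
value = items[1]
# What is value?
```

Answer: 25

Derivation:
Trace (tracking value):
items = [25, 15, 1, 8, 8]  # -> items = [25, 15, 1, 8, 8]
items.insert(0, 85)  # -> items = [85, 25, 15, 1, 8, 8]
value = items[1]  # -> value = 25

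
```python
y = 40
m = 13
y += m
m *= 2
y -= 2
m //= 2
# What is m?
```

Answer: 13

Derivation:
Trace (tracking m):
y = 40  # -> y = 40
m = 13  # -> m = 13
y += m  # -> y = 53
m *= 2  # -> m = 26
y -= 2  # -> y = 51
m //= 2  # -> m = 13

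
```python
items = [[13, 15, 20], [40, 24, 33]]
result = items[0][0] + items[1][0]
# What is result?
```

Answer: 53

Derivation:
Trace (tracking result):
items = [[13, 15, 20], [40, 24, 33]]  # -> items = [[13, 15, 20], [40, 24, 33]]
result = items[0][0] + items[1][0]  # -> result = 53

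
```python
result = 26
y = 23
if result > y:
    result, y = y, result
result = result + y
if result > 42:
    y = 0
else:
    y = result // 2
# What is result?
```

Answer: 49

Derivation:
Trace (tracking result):
result = 26  # -> result = 26
y = 23  # -> y = 23
if result > y:  # condition is True
    result, y = (y, result)  # -> result = 23, y = 26
result = result + y  # -> result = 49
if result > 42:  # condition is True
    y = 0  # -> y = 0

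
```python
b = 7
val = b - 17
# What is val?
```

Answer: -10

Derivation:
Trace (tracking val):
b = 7  # -> b = 7
val = b - 17  # -> val = -10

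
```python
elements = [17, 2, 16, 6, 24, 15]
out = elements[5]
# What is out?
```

Trace (tracking out):
elements = [17, 2, 16, 6, 24, 15]  # -> elements = [17, 2, 16, 6, 24, 15]
out = elements[5]  # -> out = 15

Answer: 15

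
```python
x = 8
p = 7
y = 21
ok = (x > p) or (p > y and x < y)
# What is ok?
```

Trace (tracking ok):
x = 8  # -> x = 8
p = 7  # -> p = 7
y = 21  # -> y = 21
ok = x > p or (p > y and x < y)  # -> ok = True

Answer: True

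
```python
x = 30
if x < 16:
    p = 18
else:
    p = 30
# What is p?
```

Trace (tracking p):
x = 30  # -> x = 30
if x < 16:  # condition is False
else:
    p = 30  # -> p = 30

Answer: 30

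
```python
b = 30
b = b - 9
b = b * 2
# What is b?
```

Answer: 42

Derivation:
Trace (tracking b):
b = 30  # -> b = 30
b = b - 9  # -> b = 21
b = b * 2  # -> b = 42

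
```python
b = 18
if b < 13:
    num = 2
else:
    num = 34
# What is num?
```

Answer: 34

Derivation:
Trace (tracking num):
b = 18  # -> b = 18
if b < 13:  # condition is False
else:
    num = 34  # -> num = 34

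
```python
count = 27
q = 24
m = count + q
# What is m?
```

Trace (tracking m):
count = 27  # -> count = 27
q = 24  # -> q = 24
m = count + q  # -> m = 51

Answer: 51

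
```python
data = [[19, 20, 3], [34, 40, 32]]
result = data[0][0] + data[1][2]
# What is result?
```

Answer: 51

Derivation:
Trace (tracking result):
data = [[19, 20, 3], [34, 40, 32]]  # -> data = [[19, 20, 3], [34, 40, 32]]
result = data[0][0] + data[1][2]  # -> result = 51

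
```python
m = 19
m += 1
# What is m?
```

Trace (tracking m):
m = 19  # -> m = 19
m += 1  # -> m = 20

Answer: 20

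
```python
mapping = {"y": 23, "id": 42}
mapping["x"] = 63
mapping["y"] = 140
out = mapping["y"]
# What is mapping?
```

Trace (tracking mapping):
mapping = {'y': 23, 'id': 42}  # -> mapping = {'y': 23, 'id': 42}
mapping['x'] = 63  # -> mapping = {'y': 23, 'id': 42, 'x': 63}
mapping['y'] = 140  # -> mapping = {'y': 140, 'id': 42, 'x': 63}
out = mapping['y']  # -> out = 140

Answer: {'y': 140, 'id': 42, 'x': 63}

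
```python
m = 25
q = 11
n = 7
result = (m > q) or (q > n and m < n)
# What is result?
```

Answer: True

Derivation:
Trace (tracking result):
m = 25  # -> m = 25
q = 11  # -> q = 11
n = 7  # -> n = 7
result = m > q or (q > n and m < n)  # -> result = True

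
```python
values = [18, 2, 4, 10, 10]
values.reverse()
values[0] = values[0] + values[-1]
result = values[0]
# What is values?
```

Trace (tracking values):
values = [18, 2, 4, 10, 10]  # -> values = [18, 2, 4, 10, 10]
values.reverse()  # -> values = [10, 10, 4, 2, 18]
values[0] = values[0] + values[-1]  # -> values = [28, 10, 4, 2, 18]
result = values[0]  # -> result = 28

Answer: [28, 10, 4, 2, 18]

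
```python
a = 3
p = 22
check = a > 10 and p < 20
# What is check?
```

Trace (tracking check):
a = 3  # -> a = 3
p = 22  # -> p = 22
check = a > 10 and p < 20  # -> check = False

Answer: False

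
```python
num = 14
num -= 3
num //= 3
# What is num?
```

Answer: 3

Derivation:
Trace (tracking num):
num = 14  # -> num = 14
num -= 3  # -> num = 11
num //= 3  # -> num = 3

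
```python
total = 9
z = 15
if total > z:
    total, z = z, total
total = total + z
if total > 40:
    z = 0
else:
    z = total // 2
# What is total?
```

Answer: 24

Derivation:
Trace (tracking total):
total = 9  # -> total = 9
z = 15  # -> z = 15
if total > z:  # condition is False
total = total + z  # -> total = 24
if total > 40:  # condition is False
else:
    z = total // 2  # -> z = 12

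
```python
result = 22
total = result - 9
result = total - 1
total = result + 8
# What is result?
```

Trace (tracking result):
result = 22  # -> result = 22
total = result - 9  # -> total = 13
result = total - 1  # -> result = 12
total = result + 8  # -> total = 20

Answer: 12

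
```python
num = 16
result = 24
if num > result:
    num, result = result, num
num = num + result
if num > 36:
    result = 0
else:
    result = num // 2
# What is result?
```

Answer: 0

Derivation:
Trace (tracking result):
num = 16  # -> num = 16
result = 24  # -> result = 24
if num > result:  # condition is False
num = num + result  # -> num = 40
if num > 36:  # condition is True
    result = 0  # -> result = 0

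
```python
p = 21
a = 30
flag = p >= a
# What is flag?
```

Trace (tracking flag):
p = 21  # -> p = 21
a = 30  # -> a = 30
flag = p >= a  # -> flag = False

Answer: False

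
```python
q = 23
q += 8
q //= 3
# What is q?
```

Answer: 10

Derivation:
Trace (tracking q):
q = 23  # -> q = 23
q += 8  # -> q = 31
q //= 3  # -> q = 10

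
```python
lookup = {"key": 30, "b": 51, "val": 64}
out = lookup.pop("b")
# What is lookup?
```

Trace (tracking lookup):
lookup = {'key': 30, 'b': 51, 'val': 64}  # -> lookup = {'key': 30, 'b': 51, 'val': 64}
out = lookup.pop('b')  # -> out = 51

Answer: {'key': 30, 'val': 64}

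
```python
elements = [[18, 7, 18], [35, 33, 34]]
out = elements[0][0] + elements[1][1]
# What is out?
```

Trace (tracking out):
elements = [[18, 7, 18], [35, 33, 34]]  # -> elements = [[18, 7, 18], [35, 33, 34]]
out = elements[0][0] + elements[1][1]  # -> out = 51

Answer: 51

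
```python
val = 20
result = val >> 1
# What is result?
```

Trace (tracking result):
val = 20  # -> val = 20
result = val >> 1  # -> result = 10

Answer: 10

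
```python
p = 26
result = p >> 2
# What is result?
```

Trace (tracking result):
p = 26  # -> p = 26
result = p >> 2  # -> result = 6

Answer: 6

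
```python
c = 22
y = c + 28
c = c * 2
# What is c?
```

Answer: 44

Derivation:
Trace (tracking c):
c = 22  # -> c = 22
y = c + 28  # -> y = 50
c = c * 2  # -> c = 44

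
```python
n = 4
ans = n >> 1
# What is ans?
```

Answer: 2

Derivation:
Trace (tracking ans):
n = 4  # -> n = 4
ans = n >> 1  # -> ans = 2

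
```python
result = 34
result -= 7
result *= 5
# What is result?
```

Trace (tracking result):
result = 34  # -> result = 34
result -= 7  # -> result = 27
result *= 5  # -> result = 135

Answer: 135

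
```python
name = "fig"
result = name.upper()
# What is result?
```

Trace (tracking result):
name = 'fig'  # -> name = 'fig'
result = name.upper()  # -> result = 'FIG'

Answer: 'FIG'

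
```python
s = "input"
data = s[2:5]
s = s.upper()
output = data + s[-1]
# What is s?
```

Answer: 'INPUT'

Derivation:
Trace (tracking s):
s = 'input'  # -> s = 'input'
data = s[2:5]  # -> data = 'put'
s = s.upper()  # -> s = 'INPUT'
output = data + s[-1]  # -> output = 'putT'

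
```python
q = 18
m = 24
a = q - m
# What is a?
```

Answer: -6

Derivation:
Trace (tracking a):
q = 18  # -> q = 18
m = 24  # -> m = 24
a = q - m  # -> a = -6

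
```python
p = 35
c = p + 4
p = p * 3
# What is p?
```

Trace (tracking p):
p = 35  # -> p = 35
c = p + 4  # -> c = 39
p = p * 3  # -> p = 105

Answer: 105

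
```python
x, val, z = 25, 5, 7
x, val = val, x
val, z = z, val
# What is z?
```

Trace (tracking z):
x, val, z = (25, 5, 7)  # -> x = 25, val = 5, z = 7
x, val = (val, x)  # -> x = 5, val = 25
val, z = (z, val)  # -> val = 7, z = 25

Answer: 25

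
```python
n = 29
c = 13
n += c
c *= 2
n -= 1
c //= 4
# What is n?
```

Answer: 41

Derivation:
Trace (tracking n):
n = 29  # -> n = 29
c = 13  # -> c = 13
n += c  # -> n = 42
c *= 2  # -> c = 26
n -= 1  # -> n = 41
c //= 4  # -> c = 6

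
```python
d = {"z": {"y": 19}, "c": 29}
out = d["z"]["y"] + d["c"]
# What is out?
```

Answer: 48

Derivation:
Trace (tracking out):
d = {'z': {'y': 19}, 'c': 29}  # -> d = {'z': {'y': 19}, 'c': 29}
out = d['z']['y'] + d['c']  # -> out = 48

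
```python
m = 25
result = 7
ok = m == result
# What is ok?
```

Trace (tracking ok):
m = 25  # -> m = 25
result = 7  # -> result = 7
ok = m == result  # -> ok = False

Answer: False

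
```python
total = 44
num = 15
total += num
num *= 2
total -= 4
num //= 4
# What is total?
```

Answer: 55

Derivation:
Trace (tracking total):
total = 44  # -> total = 44
num = 15  # -> num = 15
total += num  # -> total = 59
num *= 2  # -> num = 30
total -= 4  # -> total = 55
num //= 4  # -> num = 7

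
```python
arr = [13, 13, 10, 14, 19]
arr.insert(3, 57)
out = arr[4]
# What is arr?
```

Answer: [13, 13, 10, 57, 14, 19]

Derivation:
Trace (tracking arr):
arr = [13, 13, 10, 14, 19]  # -> arr = [13, 13, 10, 14, 19]
arr.insert(3, 57)  # -> arr = [13, 13, 10, 57, 14, 19]
out = arr[4]  # -> out = 14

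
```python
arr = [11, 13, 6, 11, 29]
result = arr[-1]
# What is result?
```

Answer: 29

Derivation:
Trace (tracking result):
arr = [11, 13, 6, 11, 29]  # -> arr = [11, 13, 6, 11, 29]
result = arr[-1]  # -> result = 29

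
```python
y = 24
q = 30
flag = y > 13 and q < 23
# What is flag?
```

Trace (tracking flag):
y = 24  # -> y = 24
q = 30  # -> q = 30
flag = y > 13 and q < 23  # -> flag = False

Answer: False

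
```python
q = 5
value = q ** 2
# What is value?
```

Answer: 25

Derivation:
Trace (tracking value):
q = 5  # -> q = 5
value = q ** 2  # -> value = 25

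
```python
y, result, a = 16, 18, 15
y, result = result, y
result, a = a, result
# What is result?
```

Answer: 15

Derivation:
Trace (tracking result):
y, result, a = (16, 18, 15)  # -> y = 16, result = 18, a = 15
y, result = (result, y)  # -> y = 18, result = 16
result, a = (a, result)  # -> result = 15, a = 16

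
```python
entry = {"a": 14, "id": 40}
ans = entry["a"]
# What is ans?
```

Trace (tracking ans):
entry = {'a': 14, 'id': 40}  # -> entry = {'a': 14, 'id': 40}
ans = entry['a']  # -> ans = 14

Answer: 14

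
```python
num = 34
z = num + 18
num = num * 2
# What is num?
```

Answer: 68

Derivation:
Trace (tracking num):
num = 34  # -> num = 34
z = num + 18  # -> z = 52
num = num * 2  # -> num = 68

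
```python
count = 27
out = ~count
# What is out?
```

Answer: -28

Derivation:
Trace (tracking out):
count = 27  # -> count = 27
out = ~count  # -> out = -28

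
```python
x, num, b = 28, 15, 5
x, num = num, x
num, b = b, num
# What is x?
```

Answer: 15

Derivation:
Trace (tracking x):
x, num, b = (28, 15, 5)  # -> x = 28, num = 15, b = 5
x, num = (num, x)  # -> x = 15, num = 28
num, b = (b, num)  # -> num = 5, b = 28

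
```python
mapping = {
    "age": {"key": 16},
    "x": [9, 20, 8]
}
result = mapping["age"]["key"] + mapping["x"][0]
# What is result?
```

Trace (tracking result):
mapping = {'age': {'key': 16}, 'x': [9, 20, 8]}  # -> mapping = {'age': {'key': 16}, 'x': [9, 20, 8]}
result = mapping['age']['key'] + mapping['x'][0]  # -> result = 25

Answer: 25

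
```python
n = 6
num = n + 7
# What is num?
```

Trace (tracking num):
n = 6  # -> n = 6
num = n + 7  # -> num = 13

Answer: 13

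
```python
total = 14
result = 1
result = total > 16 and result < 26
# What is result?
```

Answer: False

Derivation:
Trace (tracking result):
total = 14  # -> total = 14
result = 1  # -> result = 1
result = total > 16 and result < 26  # -> result = False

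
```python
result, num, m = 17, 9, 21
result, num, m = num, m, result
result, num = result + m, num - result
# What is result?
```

Trace (tracking result):
result, num, m = (17, 9, 21)  # -> result = 17, num = 9, m = 21
result, num, m = (num, m, result)  # -> result = 9, num = 21, m = 17
result, num = (result + m, num - result)  # -> result = 26, num = 12

Answer: 26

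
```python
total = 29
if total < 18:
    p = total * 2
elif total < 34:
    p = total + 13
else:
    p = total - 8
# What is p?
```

Trace (tracking p):
total = 29  # -> total = 29
if total < 18:  # condition is False
elif total < 34:  # condition is True
    p = total + 13  # -> p = 42

Answer: 42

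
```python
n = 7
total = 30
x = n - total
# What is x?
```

Answer: -23

Derivation:
Trace (tracking x):
n = 7  # -> n = 7
total = 30  # -> total = 30
x = n - total  # -> x = -23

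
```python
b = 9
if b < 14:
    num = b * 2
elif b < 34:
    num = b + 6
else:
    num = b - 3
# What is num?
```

Trace (tracking num):
b = 9  # -> b = 9
if b < 14:  # condition is True
    num = b * 2  # -> num = 18

Answer: 18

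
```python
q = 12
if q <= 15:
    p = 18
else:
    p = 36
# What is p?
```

Answer: 18

Derivation:
Trace (tracking p):
q = 12  # -> q = 12
if q <= 15:  # condition is True
    p = 18  # -> p = 18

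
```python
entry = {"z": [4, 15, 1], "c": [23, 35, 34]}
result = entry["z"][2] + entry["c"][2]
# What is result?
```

Answer: 35

Derivation:
Trace (tracking result):
entry = {'z': [4, 15, 1], 'c': [23, 35, 34]}  # -> entry = {'z': [4, 15, 1], 'c': [23, 35, 34]}
result = entry['z'][2] + entry['c'][2]  # -> result = 35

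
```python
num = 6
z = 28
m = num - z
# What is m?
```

Trace (tracking m):
num = 6  # -> num = 6
z = 28  # -> z = 28
m = num - z  # -> m = -22

Answer: -22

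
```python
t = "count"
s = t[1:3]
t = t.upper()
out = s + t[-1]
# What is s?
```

Trace (tracking s):
t = 'count'  # -> t = 'count'
s = t[1:3]  # -> s = 'ou'
t = t.upper()  # -> t = 'COUNT'
out = s + t[-1]  # -> out = 'ouT'

Answer: 'ou'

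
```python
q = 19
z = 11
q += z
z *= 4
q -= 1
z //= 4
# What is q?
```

Answer: 29

Derivation:
Trace (tracking q):
q = 19  # -> q = 19
z = 11  # -> z = 11
q += z  # -> q = 30
z *= 4  # -> z = 44
q -= 1  # -> q = 29
z //= 4  # -> z = 11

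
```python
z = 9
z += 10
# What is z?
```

Trace (tracking z):
z = 9  # -> z = 9
z += 10  # -> z = 19

Answer: 19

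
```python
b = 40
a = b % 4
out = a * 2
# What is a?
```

Trace (tracking a):
b = 40  # -> b = 40
a = b % 4  # -> a = 0
out = a * 2  # -> out = 0

Answer: 0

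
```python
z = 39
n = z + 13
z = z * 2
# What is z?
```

Trace (tracking z):
z = 39  # -> z = 39
n = z + 13  # -> n = 52
z = z * 2  # -> z = 78

Answer: 78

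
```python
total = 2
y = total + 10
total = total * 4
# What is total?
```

Answer: 8

Derivation:
Trace (tracking total):
total = 2  # -> total = 2
y = total + 10  # -> y = 12
total = total * 4  # -> total = 8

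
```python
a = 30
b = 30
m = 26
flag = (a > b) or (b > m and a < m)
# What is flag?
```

Answer: False

Derivation:
Trace (tracking flag):
a = 30  # -> a = 30
b = 30  # -> b = 30
m = 26  # -> m = 26
flag = a > b or (b > m and a < m)  # -> flag = False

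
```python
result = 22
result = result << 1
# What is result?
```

Trace (tracking result):
result = 22  # -> result = 22
result = result << 1  # -> result = 44

Answer: 44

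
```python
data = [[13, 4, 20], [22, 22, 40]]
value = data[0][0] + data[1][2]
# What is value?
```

Answer: 53

Derivation:
Trace (tracking value):
data = [[13, 4, 20], [22, 22, 40]]  # -> data = [[13, 4, 20], [22, 22, 40]]
value = data[0][0] + data[1][2]  # -> value = 53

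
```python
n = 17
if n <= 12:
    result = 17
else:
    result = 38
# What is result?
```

Answer: 38

Derivation:
Trace (tracking result):
n = 17  # -> n = 17
if n <= 12:  # condition is False
else:
    result = 38  # -> result = 38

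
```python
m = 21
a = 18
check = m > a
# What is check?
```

Answer: True

Derivation:
Trace (tracking check):
m = 21  # -> m = 21
a = 18  # -> a = 18
check = m > a  # -> check = True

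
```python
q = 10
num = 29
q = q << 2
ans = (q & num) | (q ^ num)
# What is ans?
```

Trace (tracking ans):
q = 10  # -> q = 10
num = 29  # -> num = 29
q = q << 2  # -> q = 40
ans = q & num | q ^ num  # -> ans = 61

Answer: 61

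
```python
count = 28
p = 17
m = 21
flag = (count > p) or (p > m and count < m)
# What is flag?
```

Answer: True

Derivation:
Trace (tracking flag):
count = 28  # -> count = 28
p = 17  # -> p = 17
m = 21  # -> m = 21
flag = count > p or (p > m and count < m)  # -> flag = True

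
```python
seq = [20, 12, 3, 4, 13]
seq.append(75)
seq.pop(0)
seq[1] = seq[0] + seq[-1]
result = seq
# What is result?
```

Trace (tracking result):
seq = [20, 12, 3, 4, 13]  # -> seq = [20, 12, 3, 4, 13]
seq.append(75)  # -> seq = [20, 12, 3, 4, 13, 75]
seq.pop(0)  # -> seq = [12, 3, 4, 13, 75]
seq[1] = seq[0] + seq[-1]  # -> seq = [12, 87, 4, 13, 75]
result = seq  # -> result = [12, 87, 4, 13, 75]

Answer: [12, 87, 4, 13, 75]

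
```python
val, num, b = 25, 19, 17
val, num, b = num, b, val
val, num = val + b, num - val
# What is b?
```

Trace (tracking b):
val, num, b = (25, 19, 17)  # -> val = 25, num = 19, b = 17
val, num, b = (num, b, val)  # -> val = 19, num = 17, b = 25
val, num = (val + b, num - val)  # -> val = 44, num = -2

Answer: 25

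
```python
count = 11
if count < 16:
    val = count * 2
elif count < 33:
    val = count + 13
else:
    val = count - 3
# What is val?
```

Answer: 22

Derivation:
Trace (tracking val):
count = 11  # -> count = 11
if count < 16:  # condition is True
    val = count * 2  # -> val = 22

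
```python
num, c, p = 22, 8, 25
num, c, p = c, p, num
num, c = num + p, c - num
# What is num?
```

Answer: 30

Derivation:
Trace (tracking num):
num, c, p = (22, 8, 25)  # -> num = 22, c = 8, p = 25
num, c, p = (c, p, num)  # -> num = 8, c = 25, p = 22
num, c = (num + p, c - num)  # -> num = 30, c = 17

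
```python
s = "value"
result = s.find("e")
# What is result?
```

Answer: 4

Derivation:
Trace (tracking result):
s = 'value'  # -> s = 'value'
result = s.find('e')  # -> result = 4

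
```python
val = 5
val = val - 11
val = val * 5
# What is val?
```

Trace (tracking val):
val = 5  # -> val = 5
val = val - 11  # -> val = -6
val = val * 5  # -> val = -30

Answer: -30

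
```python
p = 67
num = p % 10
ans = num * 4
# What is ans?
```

Answer: 28

Derivation:
Trace (tracking ans):
p = 67  # -> p = 67
num = p % 10  # -> num = 7
ans = num * 4  # -> ans = 28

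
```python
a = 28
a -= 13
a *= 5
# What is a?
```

Answer: 75

Derivation:
Trace (tracking a):
a = 28  # -> a = 28
a -= 13  # -> a = 15
a *= 5  # -> a = 75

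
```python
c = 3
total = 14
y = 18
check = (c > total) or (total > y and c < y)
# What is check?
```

Answer: False

Derivation:
Trace (tracking check):
c = 3  # -> c = 3
total = 14  # -> total = 14
y = 18  # -> y = 18
check = c > total or (total > y and c < y)  # -> check = False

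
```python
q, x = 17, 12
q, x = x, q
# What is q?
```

Trace (tracking q):
q, x = (17, 12)  # -> q = 17, x = 12
q, x = (x, q)  # -> q = 12, x = 17

Answer: 12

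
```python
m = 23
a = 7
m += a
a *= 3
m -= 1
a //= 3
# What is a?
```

Answer: 7

Derivation:
Trace (tracking a):
m = 23  # -> m = 23
a = 7  # -> a = 7
m += a  # -> m = 30
a *= 3  # -> a = 21
m -= 1  # -> m = 29
a //= 3  # -> a = 7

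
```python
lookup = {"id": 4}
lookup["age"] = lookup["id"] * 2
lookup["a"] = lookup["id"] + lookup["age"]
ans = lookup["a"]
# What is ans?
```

Trace (tracking ans):
lookup = {'id': 4}  # -> lookup = {'id': 4}
lookup['age'] = lookup['id'] * 2  # -> lookup = {'id': 4, 'age': 8}
lookup['a'] = lookup['id'] + lookup['age']  # -> lookup = {'id': 4, 'age': 8, 'a': 12}
ans = lookup['a']  # -> ans = 12

Answer: 12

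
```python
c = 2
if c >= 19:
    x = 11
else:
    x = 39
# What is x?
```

Trace (tracking x):
c = 2  # -> c = 2
if c >= 19:  # condition is False
else:
    x = 39  # -> x = 39

Answer: 39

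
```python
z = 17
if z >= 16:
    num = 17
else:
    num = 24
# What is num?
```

Trace (tracking num):
z = 17  # -> z = 17
if z >= 16:  # condition is True
    num = 17  # -> num = 17

Answer: 17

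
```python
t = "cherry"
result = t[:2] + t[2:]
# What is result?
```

Trace (tracking result):
t = 'cherry'  # -> t = 'cherry'
result = t[:2] + t[2:]  # -> result = 'cherry'

Answer: 'cherry'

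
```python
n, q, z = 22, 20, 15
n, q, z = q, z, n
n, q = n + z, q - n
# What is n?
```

Answer: 42

Derivation:
Trace (tracking n):
n, q, z = (22, 20, 15)  # -> n = 22, q = 20, z = 15
n, q, z = (q, z, n)  # -> n = 20, q = 15, z = 22
n, q = (n + z, q - n)  # -> n = 42, q = -5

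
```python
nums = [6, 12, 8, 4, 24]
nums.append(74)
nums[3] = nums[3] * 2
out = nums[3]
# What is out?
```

Trace (tracking out):
nums = [6, 12, 8, 4, 24]  # -> nums = [6, 12, 8, 4, 24]
nums.append(74)  # -> nums = [6, 12, 8, 4, 24, 74]
nums[3] = nums[3] * 2  # -> nums = [6, 12, 8, 8, 24, 74]
out = nums[3]  # -> out = 8

Answer: 8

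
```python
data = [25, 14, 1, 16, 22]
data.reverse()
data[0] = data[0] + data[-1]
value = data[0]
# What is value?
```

Trace (tracking value):
data = [25, 14, 1, 16, 22]  # -> data = [25, 14, 1, 16, 22]
data.reverse()  # -> data = [22, 16, 1, 14, 25]
data[0] = data[0] + data[-1]  # -> data = [47, 16, 1, 14, 25]
value = data[0]  # -> value = 47

Answer: 47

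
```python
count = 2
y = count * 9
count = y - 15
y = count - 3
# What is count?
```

Trace (tracking count):
count = 2  # -> count = 2
y = count * 9  # -> y = 18
count = y - 15  # -> count = 3
y = count - 3  # -> y = 0

Answer: 3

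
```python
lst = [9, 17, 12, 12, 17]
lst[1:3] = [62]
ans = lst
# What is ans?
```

Answer: [9, 62, 12, 17]

Derivation:
Trace (tracking ans):
lst = [9, 17, 12, 12, 17]  # -> lst = [9, 17, 12, 12, 17]
lst[1:3] = [62]  # -> lst = [9, 62, 12, 17]
ans = lst  # -> ans = [9, 62, 12, 17]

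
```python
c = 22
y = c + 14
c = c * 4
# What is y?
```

Trace (tracking y):
c = 22  # -> c = 22
y = c + 14  # -> y = 36
c = c * 4  # -> c = 88

Answer: 36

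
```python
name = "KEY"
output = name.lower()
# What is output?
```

Trace (tracking output):
name = 'KEY'  # -> name = 'KEY'
output = name.lower()  # -> output = 'key'

Answer: 'key'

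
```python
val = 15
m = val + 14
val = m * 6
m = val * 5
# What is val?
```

Answer: 174

Derivation:
Trace (tracking val):
val = 15  # -> val = 15
m = val + 14  # -> m = 29
val = m * 6  # -> val = 174
m = val * 5  # -> m = 870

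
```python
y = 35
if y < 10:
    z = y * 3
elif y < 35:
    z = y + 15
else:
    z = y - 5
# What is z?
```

Answer: 30

Derivation:
Trace (tracking z):
y = 35  # -> y = 35
if y < 10:  # condition is False
elif y < 35:  # condition is False
else:
    z = y - 5  # -> z = 30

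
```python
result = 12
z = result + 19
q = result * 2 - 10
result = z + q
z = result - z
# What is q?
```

Answer: 14

Derivation:
Trace (tracking q):
result = 12  # -> result = 12
z = result + 19  # -> z = 31
q = result * 2 - 10  # -> q = 14
result = z + q  # -> result = 45
z = result - z  # -> z = 14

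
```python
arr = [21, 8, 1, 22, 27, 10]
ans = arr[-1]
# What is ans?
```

Answer: 10

Derivation:
Trace (tracking ans):
arr = [21, 8, 1, 22, 27, 10]  # -> arr = [21, 8, 1, 22, 27, 10]
ans = arr[-1]  # -> ans = 10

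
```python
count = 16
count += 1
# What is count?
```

Answer: 17

Derivation:
Trace (tracking count):
count = 16  # -> count = 16
count += 1  # -> count = 17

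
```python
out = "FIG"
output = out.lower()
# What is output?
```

Answer: 'fig'

Derivation:
Trace (tracking output):
out = 'FIG'  # -> out = 'FIG'
output = out.lower()  # -> output = 'fig'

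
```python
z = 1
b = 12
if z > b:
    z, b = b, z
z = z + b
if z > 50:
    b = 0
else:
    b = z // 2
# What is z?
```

Answer: 13

Derivation:
Trace (tracking z):
z = 1  # -> z = 1
b = 12  # -> b = 12
if z > b:  # condition is False
z = z + b  # -> z = 13
if z > 50:  # condition is False
else:
    b = z // 2  # -> b = 6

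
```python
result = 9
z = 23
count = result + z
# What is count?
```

Answer: 32

Derivation:
Trace (tracking count):
result = 9  # -> result = 9
z = 23  # -> z = 23
count = result + z  # -> count = 32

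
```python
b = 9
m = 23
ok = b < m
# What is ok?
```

Answer: True

Derivation:
Trace (tracking ok):
b = 9  # -> b = 9
m = 23  # -> m = 23
ok = b < m  # -> ok = True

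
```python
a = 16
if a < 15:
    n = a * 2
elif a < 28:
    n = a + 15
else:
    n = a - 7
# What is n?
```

Trace (tracking n):
a = 16  # -> a = 16
if a < 15:  # condition is False
elif a < 28:  # condition is True
    n = a + 15  # -> n = 31

Answer: 31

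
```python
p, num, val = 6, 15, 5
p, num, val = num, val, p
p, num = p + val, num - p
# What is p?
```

Trace (tracking p):
p, num, val = (6, 15, 5)  # -> p = 6, num = 15, val = 5
p, num, val = (num, val, p)  # -> p = 15, num = 5, val = 6
p, num = (p + val, num - p)  # -> p = 21, num = -10

Answer: 21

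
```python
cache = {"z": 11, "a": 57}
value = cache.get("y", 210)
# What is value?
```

Trace (tracking value):
cache = {'z': 11, 'a': 57}  # -> cache = {'z': 11, 'a': 57}
value = cache.get('y', 210)  # -> value = 210

Answer: 210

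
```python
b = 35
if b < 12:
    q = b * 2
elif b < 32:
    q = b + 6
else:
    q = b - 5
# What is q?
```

Trace (tracking q):
b = 35  # -> b = 35
if b < 12:  # condition is False
elif b < 32:  # condition is False
else:
    q = b - 5  # -> q = 30

Answer: 30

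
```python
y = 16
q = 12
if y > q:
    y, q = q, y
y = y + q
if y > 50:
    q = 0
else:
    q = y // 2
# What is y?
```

Trace (tracking y):
y = 16  # -> y = 16
q = 12  # -> q = 12
if y > q:  # condition is True
    y, q = (q, y)  # -> y = 12, q = 16
y = y + q  # -> y = 28
if y > 50:  # condition is False
else:
    q = y // 2  # -> q = 14

Answer: 28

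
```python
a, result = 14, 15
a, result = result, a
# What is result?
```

Answer: 14

Derivation:
Trace (tracking result):
a, result = (14, 15)  # -> a = 14, result = 15
a, result = (result, a)  # -> a = 15, result = 14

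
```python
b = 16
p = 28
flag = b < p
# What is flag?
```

Answer: True

Derivation:
Trace (tracking flag):
b = 16  # -> b = 16
p = 28  # -> p = 28
flag = b < p  # -> flag = True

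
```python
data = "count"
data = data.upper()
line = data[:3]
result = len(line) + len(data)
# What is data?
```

Trace (tracking data):
data = 'count'  # -> data = 'count'
data = data.upper()  # -> data = 'COUNT'
line = data[:3]  # -> line = 'COU'
result = len(line) + len(data)  # -> result = 8

Answer: 'COUNT'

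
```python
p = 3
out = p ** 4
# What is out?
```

Trace (tracking out):
p = 3  # -> p = 3
out = p ** 4  # -> out = 81

Answer: 81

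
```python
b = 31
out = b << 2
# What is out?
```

Answer: 124

Derivation:
Trace (tracking out):
b = 31  # -> b = 31
out = b << 2  # -> out = 124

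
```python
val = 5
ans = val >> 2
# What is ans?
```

Trace (tracking ans):
val = 5  # -> val = 5
ans = val >> 2  # -> ans = 1

Answer: 1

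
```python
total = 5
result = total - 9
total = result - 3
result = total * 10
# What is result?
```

Answer: -70

Derivation:
Trace (tracking result):
total = 5  # -> total = 5
result = total - 9  # -> result = -4
total = result - 3  # -> total = -7
result = total * 10  # -> result = -70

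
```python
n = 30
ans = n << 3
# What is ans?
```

Trace (tracking ans):
n = 30  # -> n = 30
ans = n << 3  # -> ans = 240

Answer: 240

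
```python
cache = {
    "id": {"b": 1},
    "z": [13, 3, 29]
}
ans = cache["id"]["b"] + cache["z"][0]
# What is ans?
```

Answer: 14

Derivation:
Trace (tracking ans):
cache = {'id': {'b': 1}, 'z': [13, 3, 29]}  # -> cache = {'id': {'b': 1}, 'z': [13, 3, 29]}
ans = cache['id']['b'] + cache['z'][0]  # -> ans = 14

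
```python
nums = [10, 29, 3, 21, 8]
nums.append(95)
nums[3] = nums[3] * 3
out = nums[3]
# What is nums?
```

Trace (tracking nums):
nums = [10, 29, 3, 21, 8]  # -> nums = [10, 29, 3, 21, 8]
nums.append(95)  # -> nums = [10, 29, 3, 21, 8, 95]
nums[3] = nums[3] * 3  # -> nums = [10, 29, 3, 63, 8, 95]
out = nums[3]  # -> out = 63

Answer: [10, 29, 3, 63, 8, 95]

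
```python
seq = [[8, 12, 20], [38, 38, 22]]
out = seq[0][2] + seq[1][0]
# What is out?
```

Trace (tracking out):
seq = [[8, 12, 20], [38, 38, 22]]  # -> seq = [[8, 12, 20], [38, 38, 22]]
out = seq[0][2] + seq[1][0]  # -> out = 58

Answer: 58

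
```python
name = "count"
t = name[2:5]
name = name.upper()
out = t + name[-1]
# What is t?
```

Trace (tracking t):
name = 'count'  # -> name = 'count'
t = name[2:5]  # -> t = 'unt'
name = name.upper()  # -> name = 'COUNT'
out = t + name[-1]  # -> out = 'untT'

Answer: 'unt'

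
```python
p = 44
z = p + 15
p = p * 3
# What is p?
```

Trace (tracking p):
p = 44  # -> p = 44
z = p + 15  # -> z = 59
p = p * 3  # -> p = 132

Answer: 132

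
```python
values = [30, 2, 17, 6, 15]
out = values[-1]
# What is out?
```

Answer: 15

Derivation:
Trace (tracking out):
values = [30, 2, 17, 6, 15]  # -> values = [30, 2, 17, 6, 15]
out = values[-1]  # -> out = 15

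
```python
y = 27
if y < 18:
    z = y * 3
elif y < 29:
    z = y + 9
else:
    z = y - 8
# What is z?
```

Trace (tracking z):
y = 27  # -> y = 27
if y < 18:  # condition is False
elif y < 29:  # condition is True
    z = y + 9  # -> z = 36

Answer: 36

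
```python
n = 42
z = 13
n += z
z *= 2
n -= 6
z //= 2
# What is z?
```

Trace (tracking z):
n = 42  # -> n = 42
z = 13  # -> z = 13
n += z  # -> n = 55
z *= 2  # -> z = 26
n -= 6  # -> n = 49
z //= 2  # -> z = 13

Answer: 13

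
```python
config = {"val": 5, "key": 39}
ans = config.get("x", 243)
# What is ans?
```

Answer: 243

Derivation:
Trace (tracking ans):
config = {'val': 5, 'key': 39}  # -> config = {'val': 5, 'key': 39}
ans = config.get('x', 243)  # -> ans = 243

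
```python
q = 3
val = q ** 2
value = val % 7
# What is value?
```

Answer: 2

Derivation:
Trace (tracking value):
q = 3  # -> q = 3
val = q ** 2  # -> val = 9
value = val % 7  # -> value = 2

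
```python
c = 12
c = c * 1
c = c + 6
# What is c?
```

Trace (tracking c):
c = 12  # -> c = 12
c = c * 1  # -> c = 12
c = c + 6  # -> c = 18

Answer: 18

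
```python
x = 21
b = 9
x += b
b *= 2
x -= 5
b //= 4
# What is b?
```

Trace (tracking b):
x = 21  # -> x = 21
b = 9  # -> b = 9
x += b  # -> x = 30
b *= 2  # -> b = 18
x -= 5  # -> x = 25
b //= 4  # -> b = 4

Answer: 4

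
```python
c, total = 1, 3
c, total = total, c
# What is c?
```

Answer: 3

Derivation:
Trace (tracking c):
c, total = (1, 3)  # -> c = 1, total = 3
c, total = (total, c)  # -> c = 3, total = 1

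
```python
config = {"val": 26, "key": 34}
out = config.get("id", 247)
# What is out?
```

Trace (tracking out):
config = {'val': 26, 'key': 34}  # -> config = {'val': 26, 'key': 34}
out = config.get('id', 247)  # -> out = 247

Answer: 247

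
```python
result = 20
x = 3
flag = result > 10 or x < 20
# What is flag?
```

Trace (tracking flag):
result = 20  # -> result = 20
x = 3  # -> x = 3
flag = result > 10 or x < 20  # -> flag = True

Answer: True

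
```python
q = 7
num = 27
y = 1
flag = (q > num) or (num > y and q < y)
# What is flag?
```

Answer: False

Derivation:
Trace (tracking flag):
q = 7  # -> q = 7
num = 27  # -> num = 27
y = 1  # -> y = 1
flag = q > num or (num > y and q < y)  # -> flag = False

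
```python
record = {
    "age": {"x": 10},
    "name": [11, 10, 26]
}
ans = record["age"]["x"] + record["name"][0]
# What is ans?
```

Trace (tracking ans):
record = {'age': {'x': 10}, 'name': [11, 10, 26]}  # -> record = {'age': {'x': 10}, 'name': [11, 10, 26]}
ans = record['age']['x'] + record['name'][0]  # -> ans = 21

Answer: 21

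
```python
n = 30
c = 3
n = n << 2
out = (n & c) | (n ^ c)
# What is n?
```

Trace (tracking n):
n = 30  # -> n = 30
c = 3  # -> c = 3
n = n << 2  # -> n = 120
out = n & c | n ^ c  # -> out = 123

Answer: 120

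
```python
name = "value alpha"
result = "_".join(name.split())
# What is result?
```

Trace (tracking result):
name = 'value alpha'  # -> name = 'value alpha'
result = '_'.join(name.split())  # -> result = 'value_alpha'

Answer: 'value_alpha'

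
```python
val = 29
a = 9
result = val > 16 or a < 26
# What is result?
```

Trace (tracking result):
val = 29  # -> val = 29
a = 9  # -> a = 9
result = val > 16 or a < 26  # -> result = True

Answer: True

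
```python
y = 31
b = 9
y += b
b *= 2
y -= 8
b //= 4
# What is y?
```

Trace (tracking y):
y = 31  # -> y = 31
b = 9  # -> b = 9
y += b  # -> y = 40
b *= 2  # -> b = 18
y -= 8  # -> y = 32
b //= 4  # -> b = 4

Answer: 32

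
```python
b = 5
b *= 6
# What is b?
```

Answer: 30

Derivation:
Trace (tracking b):
b = 5  # -> b = 5
b *= 6  # -> b = 30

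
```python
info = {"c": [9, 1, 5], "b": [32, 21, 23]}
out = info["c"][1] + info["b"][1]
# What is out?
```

Answer: 22

Derivation:
Trace (tracking out):
info = {'c': [9, 1, 5], 'b': [32, 21, 23]}  # -> info = {'c': [9, 1, 5], 'b': [32, 21, 23]}
out = info['c'][1] + info['b'][1]  # -> out = 22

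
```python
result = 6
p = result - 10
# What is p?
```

Trace (tracking p):
result = 6  # -> result = 6
p = result - 10  # -> p = -4

Answer: -4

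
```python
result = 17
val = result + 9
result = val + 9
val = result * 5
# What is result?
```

Answer: 35

Derivation:
Trace (tracking result):
result = 17  # -> result = 17
val = result + 9  # -> val = 26
result = val + 9  # -> result = 35
val = result * 5  # -> val = 175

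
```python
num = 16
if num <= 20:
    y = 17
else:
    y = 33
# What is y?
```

Trace (tracking y):
num = 16  # -> num = 16
if num <= 20:  # condition is True
    y = 17  # -> y = 17

Answer: 17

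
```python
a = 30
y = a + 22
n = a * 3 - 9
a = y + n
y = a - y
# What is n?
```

Trace (tracking n):
a = 30  # -> a = 30
y = a + 22  # -> y = 52
n = a * 3 - 9  # -> n = 81
a = y + n  # -> a = 133
y = a - y  # -> y = 81

Answer: 81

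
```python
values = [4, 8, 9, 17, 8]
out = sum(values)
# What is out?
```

Trace (tracking out):
values = [4, 8, 9, 17, 8]  # -> values = [4, 8, 9, 17, 8]
out = sum(values)  # -> out = 46

Answer: 46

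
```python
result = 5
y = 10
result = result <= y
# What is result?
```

Trace (tracking result):
result = 5  # -> result = 5
y = 10  # -> y = 10
result = result <= y  # -> result = True

Answer: True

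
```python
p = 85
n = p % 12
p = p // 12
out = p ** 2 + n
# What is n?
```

Answer: 1

Derivation:
Trace (tracking n):
p = 85  # -> p = 85
n = p % 12  # -> n = 1
p = p // 12  # -> p = 7
out = p ** 2 + n  # -> out = 50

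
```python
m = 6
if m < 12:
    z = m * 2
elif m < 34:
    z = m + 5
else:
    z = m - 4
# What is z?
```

Trace (tracking z):
m = 6  # -> m = 6
if m < 12:  # condition is True
    z = m * 2  # -> z = 12

Answer: 12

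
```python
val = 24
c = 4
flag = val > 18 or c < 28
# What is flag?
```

Answer: True

Derivation:
Trace (tracking flag):
val = 24  # -> val = 24
c = 4  # -> c = 4
flag = val > 18 or c < 28  # -> flag = True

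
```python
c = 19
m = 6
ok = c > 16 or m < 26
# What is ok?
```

Answer: True

Derivation:
Trace (tracking ok):
c = 19  # -> c = 19
m = 6  # -> m = 6
ok = c > 16 or m < 26  # -> ok = True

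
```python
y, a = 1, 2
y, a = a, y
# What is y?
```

Answer: 2

Derivation:
Trace (tracking y):
y, a = (1, 2)  # -> y = 1, a = 2
y, a = (a, y)  # -> y = 2, a = 1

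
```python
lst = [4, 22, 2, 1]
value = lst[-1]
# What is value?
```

Answer: 1

Derivation:
Trace (tracking value):
lst = [4, 22, 2, 1]  # -> lst = [4, 22, 2, 1]
value = lst[-1]  # -> value = 1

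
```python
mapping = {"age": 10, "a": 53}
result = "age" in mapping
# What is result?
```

Trace (tracking result):
mapping = {'age': 10, 'a': 53}  # -> mapping = {'age': 10, 'a': 53}
result = 'age' in mapping  # -> result = True

Answer: True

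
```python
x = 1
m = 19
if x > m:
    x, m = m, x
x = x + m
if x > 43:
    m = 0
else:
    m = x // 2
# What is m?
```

Answer: 10

Derivation:
Trace (tracking m):
x = 1  # -> x = 1
m = 19  # -> m = 19
if x > m:  # condition is False
x = x + m  # -> x = 20
if x > 43:  # condition is False
else:
    m = x // 2  # -> m = 10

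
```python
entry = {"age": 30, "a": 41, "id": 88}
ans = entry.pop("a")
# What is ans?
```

Answer: 41

Derivation:
Trace (tracking ans):
entry = {'age': 30, 'a': 41, 'id': 88}  # -> entry = {'age': 30, 'a': 41, 'id': 88}
ans = entry.pop('a')  # -> ans = 41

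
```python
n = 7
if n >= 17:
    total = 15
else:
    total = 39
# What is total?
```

Trace (tracking total):
n = 7  # -> n = 7
if n >= 17:  # condition is False
else:
    total = 39  # -> total = 39

Answer: 39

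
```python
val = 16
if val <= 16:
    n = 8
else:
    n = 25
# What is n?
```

Answer: 8

Derivation:
Trace (tracking n):
val = 16  # -> val = 16
if val <= 16:  # condition is True
    n = 8  # -> n = 8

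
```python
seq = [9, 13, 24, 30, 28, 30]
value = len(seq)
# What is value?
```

Trace (tracking value):
seq = [9, 13, 24, 30, 28, 30]  # -> seq = [9, 13, 24, 30, 28, 30]
value = len(seq)  # -> value = 6

Answer: 6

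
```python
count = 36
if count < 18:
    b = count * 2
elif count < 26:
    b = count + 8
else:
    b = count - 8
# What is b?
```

Answer: 28

Derivation:
Trace (tracking b):
count = 36  # -> count = 36
if count < 18:  # condition is False
elif count < 26:  # condition is False
else:
    b = count - 8  # -> b = 28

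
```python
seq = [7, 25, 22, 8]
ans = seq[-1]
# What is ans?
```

Trace (tracking ans):
seq = [7, 25, 22, 8]  # -> seq = [7, 25, 22, 8]
ans = seq[-1]  # -> ans = 8

Answer: 8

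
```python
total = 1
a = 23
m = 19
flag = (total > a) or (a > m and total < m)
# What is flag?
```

Trace (tracking flag):
total = 1  # -> total = 1
a = 23  # -> a = 23
m = 19  # -> m = 19
flag = total > a or (a > m and total < m)  # -> flag = True

Answer: True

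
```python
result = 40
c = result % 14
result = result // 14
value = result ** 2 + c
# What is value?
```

Trace (tracking value):
result = 40  # -> result = 40
c = result % 14  # -> c = 12
result = result // 14  # -> result = 2
value = result ** 2 + c  # -> value = 16

Answer: 16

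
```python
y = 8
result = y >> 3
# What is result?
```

Trace (tracking result):
y = 8  # -> y = 8
result = y >> 3  # -> result = 1

Answer: 1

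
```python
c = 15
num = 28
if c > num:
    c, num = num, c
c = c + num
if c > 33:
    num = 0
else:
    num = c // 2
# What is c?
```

Trace (tracking c):
c = 15  # -> c = 15
num = 28  # -> num = 28
if c > num:  # condition is False
c = c + num  # -> c = 43
if c > 33:  # condition is True
    num = 0  # -> num = 0

Answer: 43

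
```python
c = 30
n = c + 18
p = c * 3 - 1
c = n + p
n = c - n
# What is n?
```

Trace (tracking n):
c = 30  # -> c = 30
n = c + 18  # -> n = 48
p = c * 3 - 1  # -> p = 89
c = n + p  # -> c = 137
n = c - n  # -> n = 89

Answer: 89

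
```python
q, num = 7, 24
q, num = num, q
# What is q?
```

Answer: 24

Derivation:
Trace (tracking q):
q, num = (7, 24)  # -> q = 7, num = 24
q, num = (num, q)  # -> q = 24, num = 7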